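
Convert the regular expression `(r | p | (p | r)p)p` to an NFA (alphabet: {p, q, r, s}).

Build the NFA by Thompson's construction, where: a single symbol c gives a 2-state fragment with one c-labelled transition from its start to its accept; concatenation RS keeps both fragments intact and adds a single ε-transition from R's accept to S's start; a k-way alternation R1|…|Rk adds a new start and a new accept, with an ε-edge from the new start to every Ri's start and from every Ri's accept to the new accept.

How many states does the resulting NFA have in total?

16

Recursing over subexpressions:
Each of the 6 symbol leaves contributes a 2-state fragment.
  p | r → 6 states
  (p | r)p → 8 states
  r | p | (p | r)p → 14 states
  (r | p | (p | r)p)p → 16 states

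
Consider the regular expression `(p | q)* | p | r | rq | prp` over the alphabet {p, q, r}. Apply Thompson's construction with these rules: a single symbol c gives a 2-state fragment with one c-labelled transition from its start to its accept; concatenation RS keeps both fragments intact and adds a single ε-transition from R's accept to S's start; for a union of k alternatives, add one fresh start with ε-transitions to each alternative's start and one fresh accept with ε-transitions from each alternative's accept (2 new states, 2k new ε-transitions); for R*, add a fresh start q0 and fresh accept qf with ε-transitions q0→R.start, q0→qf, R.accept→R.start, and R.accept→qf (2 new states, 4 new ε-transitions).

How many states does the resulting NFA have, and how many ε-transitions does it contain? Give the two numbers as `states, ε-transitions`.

Building bottom-up:
Each of the 9 symbol leaves contributes 2 states and 0 ε-transitions.
  p | q — 6 states, 4 ε-transitions
  (p | q)* — 8 states, 8 ε-transitions
  rq — 4 states, 1 ε-transition
  prp — 6 states, 2 ε-transitions
  (p | q)* | p | r | rq | prp — 24 states, 21 ε-transitions

24, 21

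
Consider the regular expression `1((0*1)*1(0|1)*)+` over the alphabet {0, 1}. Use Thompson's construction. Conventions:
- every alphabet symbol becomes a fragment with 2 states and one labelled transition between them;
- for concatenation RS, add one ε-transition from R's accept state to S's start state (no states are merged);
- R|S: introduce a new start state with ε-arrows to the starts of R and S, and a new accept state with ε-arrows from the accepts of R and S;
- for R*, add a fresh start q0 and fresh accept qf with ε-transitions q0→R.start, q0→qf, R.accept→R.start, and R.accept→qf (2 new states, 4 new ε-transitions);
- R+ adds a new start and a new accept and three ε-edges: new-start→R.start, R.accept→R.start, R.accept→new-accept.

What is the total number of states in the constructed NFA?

22

Per subexpression:
Each of the 6 symbol leaves contributes a 2-state fragment.
  0* = 4 states
  0*1 = 6 states
  (0*1)* = 8 states
  0|1 = 6 states
  (0|1)* = 8 states
  (0*1)*1(0|1)* = 18 states
  ((0*1)*1(0|1)*)+ = 20 states
  1((0*1)*1(0|1)*)+ = 22 states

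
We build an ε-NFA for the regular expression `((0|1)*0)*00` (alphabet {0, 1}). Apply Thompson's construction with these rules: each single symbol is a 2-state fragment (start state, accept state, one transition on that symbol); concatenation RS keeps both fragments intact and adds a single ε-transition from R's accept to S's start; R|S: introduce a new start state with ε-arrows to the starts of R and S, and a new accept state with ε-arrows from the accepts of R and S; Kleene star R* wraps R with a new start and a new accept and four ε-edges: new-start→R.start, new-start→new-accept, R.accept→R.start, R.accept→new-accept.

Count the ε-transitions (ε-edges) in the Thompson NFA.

15

Recursing over subexpressions:
Each of the 5 symbol leaves contributes 0 ε-transitions.
  0|1 → 4 ε-transitions
  (0|1)* → 8 ε-transitions
  (0|1)*0 → 9 ε-transitions
  ((0|1)*0)* → 13 ε-transitions
  ((0|1)*0)*00 → 15 ε-transitions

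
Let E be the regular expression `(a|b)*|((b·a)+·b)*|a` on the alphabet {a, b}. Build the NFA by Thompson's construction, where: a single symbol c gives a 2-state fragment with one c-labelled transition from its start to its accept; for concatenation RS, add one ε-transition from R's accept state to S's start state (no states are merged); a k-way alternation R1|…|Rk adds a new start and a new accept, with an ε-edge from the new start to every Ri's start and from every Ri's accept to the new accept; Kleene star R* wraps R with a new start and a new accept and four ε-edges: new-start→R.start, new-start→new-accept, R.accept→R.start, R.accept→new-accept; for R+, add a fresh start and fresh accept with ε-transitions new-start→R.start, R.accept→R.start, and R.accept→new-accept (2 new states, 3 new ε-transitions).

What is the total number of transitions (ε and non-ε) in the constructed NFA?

29

Bottom-up over the parse tree:
Each of the 6 symbol leaves contributes 1 transition (1 symbol, 0 ε).
  a|b = 6 transitions (2 symbol, 4 ε)
  (a|b)* = 10 transitions (2 symbol, 8 ε)
  b·a = 3 transitions (2 symbol, 1 ε)
  (b·a)+ = 6 transitions (2 symbol, 4 ε)
  (b·a)+·b = 8 transitions (3 symbol, 5 ε)
  ((b·a)+·b)* = 12 transitions (3 symbol, 9 ε)
  (a|b)*|((b·a)+·b)*|a = 29 transitions (6 symbol, 23 ε)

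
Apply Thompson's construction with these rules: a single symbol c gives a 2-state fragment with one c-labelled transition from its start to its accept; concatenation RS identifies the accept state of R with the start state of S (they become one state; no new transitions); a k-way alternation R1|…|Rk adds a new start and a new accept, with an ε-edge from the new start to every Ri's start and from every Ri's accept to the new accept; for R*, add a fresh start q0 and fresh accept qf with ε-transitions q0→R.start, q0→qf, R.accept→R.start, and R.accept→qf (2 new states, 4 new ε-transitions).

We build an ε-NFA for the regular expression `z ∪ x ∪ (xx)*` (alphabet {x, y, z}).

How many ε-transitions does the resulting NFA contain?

10

Per subexpression:
Each of the 4 symbol leaves contributes 0 ε-transitions.
  xx = 0 ε-transitions
  (xx)* = 4 ε-transitions
  z ∪ x ∪ (xx)* = 10 ε-transitions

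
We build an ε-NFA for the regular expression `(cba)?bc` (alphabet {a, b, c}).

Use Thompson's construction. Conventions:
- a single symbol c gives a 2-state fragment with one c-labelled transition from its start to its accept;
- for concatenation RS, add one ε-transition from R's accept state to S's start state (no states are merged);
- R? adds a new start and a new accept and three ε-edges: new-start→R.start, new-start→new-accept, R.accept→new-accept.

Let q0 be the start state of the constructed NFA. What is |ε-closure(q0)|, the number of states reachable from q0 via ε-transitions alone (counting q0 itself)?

4

Compute the ε-closure size of each fragment's start state recursively; a symbol fragment's start has no outgoing ε-edge, so its closure is just itself (size 1).
  cba — C equals the left operand's closure size = 1 (its accept is not ε-reachable, so the closure stops there)
  (cba)? — new start has ε-edges to the inner start and to the new accept, so C = 2 + 1 = 3
  (cba)?bc — C = 3 + 1 = 4 (closure spills across the concat boundary because the left factor accepts ε)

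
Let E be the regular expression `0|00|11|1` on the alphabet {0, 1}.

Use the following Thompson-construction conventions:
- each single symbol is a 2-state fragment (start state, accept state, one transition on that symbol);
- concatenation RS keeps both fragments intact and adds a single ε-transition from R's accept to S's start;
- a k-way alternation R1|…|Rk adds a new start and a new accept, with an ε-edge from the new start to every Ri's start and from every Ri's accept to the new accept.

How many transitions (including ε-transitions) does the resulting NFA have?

16

By structural recursion:
Each of the 6 symbol leaves contributes 1 transition (1 symbol, 0 ε).
  00 — 3 transitions (2 symbol, 1 ε)
  11 — 3 transitions (2 symbol, 1 ε)
  0|00|11|1 — 16 transitions (6 symbol, 10 ε)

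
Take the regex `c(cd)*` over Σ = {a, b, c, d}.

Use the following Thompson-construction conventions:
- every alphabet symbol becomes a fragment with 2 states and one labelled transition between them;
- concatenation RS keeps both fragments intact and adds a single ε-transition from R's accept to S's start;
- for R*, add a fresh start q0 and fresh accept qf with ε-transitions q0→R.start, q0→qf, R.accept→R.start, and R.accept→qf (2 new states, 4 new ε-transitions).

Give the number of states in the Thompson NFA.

Building bottom-up:
Each of the 3 symbol leaves contributes a 2-state fragment.
  cd : 4 states
  (cd)* : 6 states
  c(cd)* : 8 states

8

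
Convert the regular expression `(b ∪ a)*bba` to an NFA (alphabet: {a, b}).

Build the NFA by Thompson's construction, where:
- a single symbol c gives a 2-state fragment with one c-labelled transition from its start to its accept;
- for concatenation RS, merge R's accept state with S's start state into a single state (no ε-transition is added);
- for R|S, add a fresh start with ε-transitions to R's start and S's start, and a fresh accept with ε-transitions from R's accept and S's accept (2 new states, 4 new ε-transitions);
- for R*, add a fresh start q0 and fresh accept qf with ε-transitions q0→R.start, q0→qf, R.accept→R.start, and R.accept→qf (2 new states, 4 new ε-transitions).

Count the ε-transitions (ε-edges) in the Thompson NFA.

8

By structural recursion:
Each of the 5 symbol leaves contributes 0 ε-transitions.
  b ∪ a — 4 ε-transitions
  (b ∪ a)* — 8 ε-transitions
  (b ∪ a)*bba — 8 ε-transitions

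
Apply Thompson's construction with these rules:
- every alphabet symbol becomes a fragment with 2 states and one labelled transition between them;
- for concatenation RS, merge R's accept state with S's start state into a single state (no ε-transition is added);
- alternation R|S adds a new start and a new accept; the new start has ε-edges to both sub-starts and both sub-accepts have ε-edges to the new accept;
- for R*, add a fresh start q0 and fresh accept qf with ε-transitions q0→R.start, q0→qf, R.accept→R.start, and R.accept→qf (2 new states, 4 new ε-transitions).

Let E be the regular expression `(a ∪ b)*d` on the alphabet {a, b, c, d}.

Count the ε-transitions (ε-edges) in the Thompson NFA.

8

By structural recursion:
Each of the 3 symbol leaves contributes 0 ε-transitions.
  a ∪ b : 4 ε-transitions
  (a ∪ b)* : 8 ε-transitions
  (a ∪ b)*d : 8 ε-transitions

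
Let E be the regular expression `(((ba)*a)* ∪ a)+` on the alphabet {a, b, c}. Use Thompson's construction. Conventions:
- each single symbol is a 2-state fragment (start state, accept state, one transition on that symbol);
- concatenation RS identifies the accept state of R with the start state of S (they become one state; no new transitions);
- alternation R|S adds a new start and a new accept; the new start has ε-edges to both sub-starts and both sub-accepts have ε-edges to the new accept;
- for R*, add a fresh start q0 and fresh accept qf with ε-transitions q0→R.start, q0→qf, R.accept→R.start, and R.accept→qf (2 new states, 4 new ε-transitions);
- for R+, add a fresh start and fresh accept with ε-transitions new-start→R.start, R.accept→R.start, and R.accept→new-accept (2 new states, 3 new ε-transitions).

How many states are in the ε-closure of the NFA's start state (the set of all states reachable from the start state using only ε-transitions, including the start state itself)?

10

Work bottom-up. For each fragment F, track |ε-closure(F.start)| and whether F's accept lies in that closure (i.e. whether F accepts ε). A single-symbol fragment has closure size 1 and does not accept ε.
  ba : same as the first factor's closure: |ε-closure| = 1
  (ba)* : |ε-closure| = 1 (new start) + 1 (body) + 1 (new accept) = 3
  (ba)*a : the left operand accepts ε, so the closure extends into the next operand (the shared merged state is already counted); |ε-closure| = 3 + (1−1) = 3
  ((ba)*a)* : the star's fresh start ε-reaches both the body's start and the fresh accept: |ε-closure| = 2 + 3 = 5
  ((ba)*a)* ∪ a : new start ε-reaches every alternative's start; at least one alternative accepts ε, so the union's new accept is reached too: |ε-closure| = 1 + 5 + 1 + 1 = 8
  (((ba)*a)* ∪ a)+ : new start ε-reaches the body's start; the body's accept is ε-reachable, so the new accept is too: |ε-closure| = 1 + 8 + 1 = 10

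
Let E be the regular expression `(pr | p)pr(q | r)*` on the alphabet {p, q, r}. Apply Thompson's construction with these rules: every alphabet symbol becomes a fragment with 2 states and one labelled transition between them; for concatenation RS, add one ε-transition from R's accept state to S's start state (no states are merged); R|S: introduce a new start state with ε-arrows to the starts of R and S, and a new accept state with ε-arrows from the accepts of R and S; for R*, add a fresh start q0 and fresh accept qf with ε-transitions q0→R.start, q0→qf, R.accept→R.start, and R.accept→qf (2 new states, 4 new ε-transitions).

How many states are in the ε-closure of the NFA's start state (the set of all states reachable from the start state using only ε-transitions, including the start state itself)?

3

Work bottom-up. For each fragment F, track |ε-closure(F.start)| and whether F's accept lies in that closure (i.e. whether F accepts ε). A single-symbol fragment has closure size 1 and does not accept ε.
  pr → same as the first factor's closure: |closure| = 1
  pr | p → |closure| = 1 + 1 + 1 = 3 (the new accept is not ε-reachable since no branch accepts ε)
  q | r → |closure| = 1 + 1 + 1 = 3 (the new accept is not ε-reachable since no branch accepts ε)
  (q | r)* → the star's fresh start ε-reaches both the body's start and the fresh accept: |closure| = 2 + 3 = 5
  (pr | p)pr(q | r)* → same as the first factor's closure: |closure| = 3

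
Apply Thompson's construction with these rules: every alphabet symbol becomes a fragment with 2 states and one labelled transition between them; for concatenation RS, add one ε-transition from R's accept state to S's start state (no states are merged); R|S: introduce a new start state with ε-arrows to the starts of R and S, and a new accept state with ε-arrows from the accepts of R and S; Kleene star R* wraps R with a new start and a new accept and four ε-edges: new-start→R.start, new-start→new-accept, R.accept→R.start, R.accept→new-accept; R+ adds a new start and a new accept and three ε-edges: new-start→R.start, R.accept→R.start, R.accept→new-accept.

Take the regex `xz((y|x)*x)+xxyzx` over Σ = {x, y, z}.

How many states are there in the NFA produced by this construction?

26

By structural recursion:
Each of the 10 symbol leaves contributes a 2-state fragment.
  y|x — 6 states
  (y|x)* — 8 states
  (y|x)*x — 10 states
  ((y|x)*x)+ — 12 states
  xz((y|x)*x)+xxyzx — 26 states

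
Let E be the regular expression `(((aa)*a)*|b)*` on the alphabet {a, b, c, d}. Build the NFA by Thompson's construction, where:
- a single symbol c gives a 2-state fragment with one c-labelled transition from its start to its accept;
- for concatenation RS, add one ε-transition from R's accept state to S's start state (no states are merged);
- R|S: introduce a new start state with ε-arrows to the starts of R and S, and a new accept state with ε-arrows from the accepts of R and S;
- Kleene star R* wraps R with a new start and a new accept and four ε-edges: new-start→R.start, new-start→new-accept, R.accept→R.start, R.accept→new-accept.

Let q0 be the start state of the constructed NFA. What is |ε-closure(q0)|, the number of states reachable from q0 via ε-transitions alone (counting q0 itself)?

11

Work bottom-up. For each fragment F, track |ε-closure(F.start)| and whether F's accept lies in that closure (i.e. whether F accepts ε). A single-symbol fragment has closure size 1 and does not accept ε.
  aa → same as the first factor's closure: C = 1
  (aa)* → C = 1 (new start) + 1 (body) + 1 (new accept) = 3
  (aa)*a → the left operand accepts ε, so the closure extends into the next operand (via the concat ε-link); C = 3 + 1 = 4
  ((aa)*a)* → new start has ε-edges to the inner start and to the new accept, so C = 2 + 4 = 6
  ((aa)*a)*|b → new start ε-reaches every alternative's start; at least one alternative accepts ε, so the union's new accept is reached too: C = 1 + 6 + 1 + 1 = 9
  (((aa)*a)*|b)* → C = 1 (new start) + 9 (body) + 1 (new accept) = 11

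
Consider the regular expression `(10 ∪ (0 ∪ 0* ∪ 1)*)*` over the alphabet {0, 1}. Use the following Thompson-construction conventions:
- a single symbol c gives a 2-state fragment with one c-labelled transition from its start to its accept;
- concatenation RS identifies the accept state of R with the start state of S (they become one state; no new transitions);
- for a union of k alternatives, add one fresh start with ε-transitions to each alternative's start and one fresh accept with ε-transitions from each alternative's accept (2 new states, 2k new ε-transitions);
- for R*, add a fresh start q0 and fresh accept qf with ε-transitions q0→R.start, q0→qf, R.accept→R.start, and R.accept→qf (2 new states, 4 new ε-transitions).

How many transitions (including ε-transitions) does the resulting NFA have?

Per subexpression:
Each of the 5 symbol leaves contributes 1 transition (1 symbol, 0 ε).
  10 — 2 transitions (2 symbol, 0 ε)
  0* — 5 transitions (1 symbol, 4 ε)
  0 ∪ 0* ∪ 1 — 13 transitions (3 symbol, 10 ε)
  (0 ∪ 0* ∪ 1)* — 17 transitions (3 symbol, 14 ε)
  10 ∪ (0 ∪ 0* ∪ 1)* — 23 transitions (5 symbol, 18 ε)
  (10 ∪ (0 ∪ 0* ∪ 1)*)* — 27 transitions (5 symbol, 22 ε)

27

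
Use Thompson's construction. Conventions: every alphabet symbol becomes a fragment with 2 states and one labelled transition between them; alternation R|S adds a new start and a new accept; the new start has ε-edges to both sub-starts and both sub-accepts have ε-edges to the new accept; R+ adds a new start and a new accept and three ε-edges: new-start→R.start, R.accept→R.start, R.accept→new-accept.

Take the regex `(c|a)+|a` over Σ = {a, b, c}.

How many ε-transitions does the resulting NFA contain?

Per subexpression:
Each of the 3 symbol leaves contributes 0 ε-transitions.
  c|a — 4 ε-transitions
  (c|a)+ — 7 ε-transitions
  (c|a)+|a — 11 ε-transitions

11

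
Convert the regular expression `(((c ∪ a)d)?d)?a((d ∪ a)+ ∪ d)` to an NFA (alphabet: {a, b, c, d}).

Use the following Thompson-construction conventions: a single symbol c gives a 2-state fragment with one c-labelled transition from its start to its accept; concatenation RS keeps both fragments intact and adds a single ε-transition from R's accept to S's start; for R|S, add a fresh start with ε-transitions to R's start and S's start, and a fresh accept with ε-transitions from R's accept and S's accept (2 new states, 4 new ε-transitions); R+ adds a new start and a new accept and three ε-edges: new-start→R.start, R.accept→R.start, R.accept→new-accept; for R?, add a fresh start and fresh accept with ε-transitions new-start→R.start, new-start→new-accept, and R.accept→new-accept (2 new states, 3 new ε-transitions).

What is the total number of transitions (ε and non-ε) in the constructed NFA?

Building bottom-up:
Each of the 8 symbol leaves contributes 1 transition (1 symbol, 0 ε).
  c ∪ a → 6 transitions (2 symbol, 4 ε)
  (c ∪ a)d → 8 transitions (3 symbol, 5 ε)
  ((c ∪ a)d)? → 11 transitions (3 symbol, 8 ε)
  ((c ∪ a)d)?d → 13 transitions (4 symbol, 9 ε)
  (((c ∪ a)d)?d)? → 16 transitions (4 symbol, 12 ε)
  d ∪ a → 6 transitions (2 symbol, 4 ε)
  (d ∪ a)+ → 9 transitions (2 symbol, 7 ε)
  (d ∪ a)+ ∪ d → 14 transitions (3 symbol, 11 ε)
  (((c ∪ a)d)?d)?a((d ∪ a)+ ∪ d) → 33 transitions (8 symbol, 25 ε)

33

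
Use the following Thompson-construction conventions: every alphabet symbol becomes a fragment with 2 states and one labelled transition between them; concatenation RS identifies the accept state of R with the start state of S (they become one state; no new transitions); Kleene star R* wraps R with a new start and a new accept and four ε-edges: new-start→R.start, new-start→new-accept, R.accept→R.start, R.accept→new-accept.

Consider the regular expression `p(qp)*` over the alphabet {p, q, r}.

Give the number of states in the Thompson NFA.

Recursing over subexpressions:
Each of the 3 symbol leaves contributes a 2-state fragment.
  qp : 3 states
  (qp)* : 5 states
  p(qp)* : 6 states

6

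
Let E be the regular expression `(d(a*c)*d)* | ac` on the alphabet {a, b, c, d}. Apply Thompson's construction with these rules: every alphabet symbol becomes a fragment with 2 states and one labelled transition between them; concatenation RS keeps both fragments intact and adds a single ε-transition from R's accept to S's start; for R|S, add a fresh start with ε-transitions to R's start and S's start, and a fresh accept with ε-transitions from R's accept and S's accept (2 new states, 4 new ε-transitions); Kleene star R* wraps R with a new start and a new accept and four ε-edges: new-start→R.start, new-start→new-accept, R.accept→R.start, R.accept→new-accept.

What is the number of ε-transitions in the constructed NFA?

20

By structural recursion:
Each of the 6 symbol leaves contributes 0 ε-transitions.
  a* → 4 ε-transitions
  a*c → 5 ε-transitions
  (a*c)* → 9 ε-transitions
  d(a*c)*d → 11 ε-transitions
  (d(a*c)*d)* → 15 ε-transitions
  ac → 1 ε-transition
  (d(a*c)*d)* | ac → 20 ε-transitions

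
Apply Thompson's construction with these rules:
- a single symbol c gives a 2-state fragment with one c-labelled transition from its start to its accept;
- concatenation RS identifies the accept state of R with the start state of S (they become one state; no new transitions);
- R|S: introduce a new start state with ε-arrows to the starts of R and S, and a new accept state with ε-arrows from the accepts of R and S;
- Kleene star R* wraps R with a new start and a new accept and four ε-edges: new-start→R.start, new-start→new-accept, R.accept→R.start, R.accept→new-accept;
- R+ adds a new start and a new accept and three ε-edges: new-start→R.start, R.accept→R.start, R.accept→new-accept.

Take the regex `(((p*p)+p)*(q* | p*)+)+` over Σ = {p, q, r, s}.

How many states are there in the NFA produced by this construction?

Bottom-up over the parse tree:
Each of the 5 symbol leaves contributes a 2-state fragment.
  p* → 4 states
  p*p → 5 states
  (p*p)+ → 7 states
  (p*p)+p → 8 states
  ((p*p)+p)* → 10 states
  q* → 4 states
  p* → 4 states
  q* | p* → 10 states
  (q* | p*)+ → 12 states
  ((p*p)+p)*(q* | p*)+ → 21 states
  (((p*p)+p)*(q* | p*)+)+ → 23 states

23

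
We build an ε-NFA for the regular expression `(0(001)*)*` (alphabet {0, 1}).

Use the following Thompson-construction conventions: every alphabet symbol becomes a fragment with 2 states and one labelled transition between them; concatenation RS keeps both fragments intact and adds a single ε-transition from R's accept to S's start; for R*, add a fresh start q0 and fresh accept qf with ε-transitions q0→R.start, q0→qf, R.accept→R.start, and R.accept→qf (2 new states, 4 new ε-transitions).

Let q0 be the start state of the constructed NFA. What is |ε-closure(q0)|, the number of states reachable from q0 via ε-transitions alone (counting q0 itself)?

Work bottom-up. For each fragment F, track |ε-closure(F.start)| and whether F's accept lies in that closure (i.e. whether F accepts ε). A single-symbol fragment has closure size 1 and does not accept ε.
  001 — same as the first factor's closure: C = 1
  (001)* — C = 1 (new start) + 1 (body) + 1 (new accept) = 3
  0(001)* — same as the first factor's closure: C = 1
  (0(001)*)* — new start has ε-edges to the inner start and to the new accept, so C = 2 + 1 = 3

3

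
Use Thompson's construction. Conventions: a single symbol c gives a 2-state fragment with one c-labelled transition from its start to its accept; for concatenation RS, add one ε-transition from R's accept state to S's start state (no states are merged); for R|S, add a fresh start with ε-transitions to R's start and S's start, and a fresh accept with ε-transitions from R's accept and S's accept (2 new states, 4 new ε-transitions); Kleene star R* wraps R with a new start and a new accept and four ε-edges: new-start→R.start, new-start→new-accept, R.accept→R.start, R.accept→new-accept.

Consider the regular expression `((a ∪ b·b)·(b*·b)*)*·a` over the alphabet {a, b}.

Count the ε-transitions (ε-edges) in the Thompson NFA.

20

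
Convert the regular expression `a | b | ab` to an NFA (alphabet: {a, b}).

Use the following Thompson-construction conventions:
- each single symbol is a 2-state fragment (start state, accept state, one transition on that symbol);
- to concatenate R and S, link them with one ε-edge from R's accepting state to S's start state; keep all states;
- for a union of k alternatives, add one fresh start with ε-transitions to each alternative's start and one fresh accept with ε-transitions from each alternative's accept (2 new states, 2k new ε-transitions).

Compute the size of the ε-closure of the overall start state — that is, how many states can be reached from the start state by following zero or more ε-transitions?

4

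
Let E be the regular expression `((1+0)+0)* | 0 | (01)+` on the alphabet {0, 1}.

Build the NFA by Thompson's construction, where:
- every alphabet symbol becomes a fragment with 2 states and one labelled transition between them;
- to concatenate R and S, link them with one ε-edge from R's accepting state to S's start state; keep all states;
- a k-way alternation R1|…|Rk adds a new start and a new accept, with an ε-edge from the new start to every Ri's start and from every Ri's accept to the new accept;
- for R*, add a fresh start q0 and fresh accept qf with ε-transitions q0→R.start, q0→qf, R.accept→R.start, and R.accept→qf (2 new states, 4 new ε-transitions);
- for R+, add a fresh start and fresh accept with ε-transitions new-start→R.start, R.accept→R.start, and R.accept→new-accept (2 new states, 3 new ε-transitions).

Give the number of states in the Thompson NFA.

22

Building bottom-up:
Each of the 6 symbol leaves contributes a 2-state fragment.
  1+ → 4 states
  1+0 → 6 states
  (1+0)+ → 8 states
  (1+0)+0 → 10 states
  ((1+0)+0)* → 12 states
  01 → 4 states
  (01)+ → 6 states
  ((1+0)+0)* | 0 | (01)+ → 22 states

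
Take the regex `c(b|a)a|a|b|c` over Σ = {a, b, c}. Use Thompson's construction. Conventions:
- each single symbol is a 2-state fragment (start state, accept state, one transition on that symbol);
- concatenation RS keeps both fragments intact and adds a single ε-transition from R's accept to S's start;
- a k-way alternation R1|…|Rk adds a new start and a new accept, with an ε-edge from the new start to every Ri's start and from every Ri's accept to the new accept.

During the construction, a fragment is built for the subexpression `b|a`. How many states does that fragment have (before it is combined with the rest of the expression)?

6

Fragment for `b|a`:
Each of the 2 symbol leaves contributes a 2-state fragment.
  b|a — 6 states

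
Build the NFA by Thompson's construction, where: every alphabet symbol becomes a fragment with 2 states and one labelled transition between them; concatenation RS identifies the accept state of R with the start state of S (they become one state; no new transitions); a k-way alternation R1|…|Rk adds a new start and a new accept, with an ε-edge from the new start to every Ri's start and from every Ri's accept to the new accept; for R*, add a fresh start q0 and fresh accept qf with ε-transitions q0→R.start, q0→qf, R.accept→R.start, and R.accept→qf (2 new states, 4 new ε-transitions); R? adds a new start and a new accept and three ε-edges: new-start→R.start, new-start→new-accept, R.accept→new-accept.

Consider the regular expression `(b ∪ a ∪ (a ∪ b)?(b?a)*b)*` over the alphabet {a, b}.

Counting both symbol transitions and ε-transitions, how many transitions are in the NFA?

31

Recursing over subexpressions:
Each of the 7 symbol leaves contributes 1 transition (1 symbol, 0 ε).
  a ∪ b = 6 transitions (2 symbol, 4 ε)
  (a ∪ b)? = 9 transitions (2 symbol, 7 ε)
  b? = 4 transitions (1 symbol, 3 ε)
  b?a = 5 transitions (2 symbol, 3 ε)
  (b?a)* = 9 transitions (2 symbol, 7 ε)
  (a ∪ b)?(b?a)*b = 19 transitions (5 symbol, 14 ε)
  b ∪ a ∪ (a ∪ b)?(b?a)*b = 27 transitions (7 symbol, 20 ε)
  (b ∪ a ∪ (a ∪ b)?(b?a)*b)* = 31 transitions (7 symbol, 24 ε)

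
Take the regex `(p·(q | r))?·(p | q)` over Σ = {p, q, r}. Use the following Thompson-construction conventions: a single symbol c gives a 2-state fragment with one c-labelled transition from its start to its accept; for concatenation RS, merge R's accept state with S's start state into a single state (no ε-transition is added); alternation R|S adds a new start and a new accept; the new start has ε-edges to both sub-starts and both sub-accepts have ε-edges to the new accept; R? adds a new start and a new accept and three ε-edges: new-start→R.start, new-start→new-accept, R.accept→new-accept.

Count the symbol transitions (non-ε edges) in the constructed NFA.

5

By structural recursion:
Each of the 5 symbol leaves contributes exactly 1 symbol transition.
  q | r → 2 symbol transitions
  p·(q | r) → 3 symbol transitions
  (p·(q | r))? → 3 symbol transitions
  p | q → 2 symbol transitions
  (p·(q | r))?·(p | q) → 5 symbol transitions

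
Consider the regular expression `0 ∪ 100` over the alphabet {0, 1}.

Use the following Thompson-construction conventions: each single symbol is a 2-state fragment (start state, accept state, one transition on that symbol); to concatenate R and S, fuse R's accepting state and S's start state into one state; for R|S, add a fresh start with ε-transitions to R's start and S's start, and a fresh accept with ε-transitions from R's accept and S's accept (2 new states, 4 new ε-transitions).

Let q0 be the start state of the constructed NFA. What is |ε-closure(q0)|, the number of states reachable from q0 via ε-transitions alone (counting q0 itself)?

Compute the ε-closure size of each fragment's start state recursively; a symbol fragment's start has no outgoing ε-edge, so its closure is just itself (size 1).
  100 — C equals the left operand's closure size = 1 (its accept is not ε-reachable, so the closure stops there)
  0 ∪ 100 — new start ε-reaches every alternative's start; none of them accept ε, so the new accept is not reached: C = 1 + 1 + 1 = 3

3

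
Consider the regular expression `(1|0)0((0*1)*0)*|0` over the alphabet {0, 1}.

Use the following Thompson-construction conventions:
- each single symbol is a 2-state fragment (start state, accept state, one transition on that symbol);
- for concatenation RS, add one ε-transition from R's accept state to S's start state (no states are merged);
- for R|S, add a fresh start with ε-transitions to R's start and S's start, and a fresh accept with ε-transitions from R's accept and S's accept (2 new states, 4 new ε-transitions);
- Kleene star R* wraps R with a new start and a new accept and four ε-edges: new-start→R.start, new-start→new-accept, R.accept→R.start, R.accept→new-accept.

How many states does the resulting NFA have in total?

Recursing over subexpressions:
Each of the 7 symbol leaves contributes a 2-state fragment.
  1|0 = 6 states
  0* = 4 states
  0*1 = 6 states
  (0*1)* = 8 states
  (0*1)*0 = 10 states
  ((0*1)*0)* = 12 states
  (1|0)0((0*1)*0)* = 20 states
  (1|0)0((0*1)*0)*|0 = 24 states

24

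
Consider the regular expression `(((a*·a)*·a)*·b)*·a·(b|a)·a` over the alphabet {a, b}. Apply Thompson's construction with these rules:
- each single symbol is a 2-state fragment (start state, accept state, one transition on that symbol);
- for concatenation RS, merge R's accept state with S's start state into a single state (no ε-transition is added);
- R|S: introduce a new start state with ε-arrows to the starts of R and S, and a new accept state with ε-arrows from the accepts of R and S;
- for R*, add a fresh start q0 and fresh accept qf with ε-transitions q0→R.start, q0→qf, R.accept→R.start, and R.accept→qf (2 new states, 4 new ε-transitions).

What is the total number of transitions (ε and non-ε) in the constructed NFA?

28

Bottom-up over the parse tree:
Each of the 8 symbol leaves contributes 1 transition (1 symbol, 0 ε).
  a* = 5 transitions (1 symbol, 4 ε)
  a*·a = 6 transitions (2 symbol, 4 ε)
  (a*·a)* = 10 transitions (2 symbol, 8 ε)
  (a*·a)*·a = 11 transitions (3 symbol, 8 ε)
  ((a*·a)*·a)* = 15 transitions (3 symbol, 12 ε)
  ((a*·a)*·a)*·b = 16 transitions (4 symbol, 12 ε)
  (((a*·a)*·a)*·b)* = 20 transitions (4 symbol, 16 ε)
  b|a = 6 transitions (2 symbol, 4 ε)
  (((a*·a)*·a)*·b)*·a·(b|a)·a = 28 transitions (8 symbol, 20 ε)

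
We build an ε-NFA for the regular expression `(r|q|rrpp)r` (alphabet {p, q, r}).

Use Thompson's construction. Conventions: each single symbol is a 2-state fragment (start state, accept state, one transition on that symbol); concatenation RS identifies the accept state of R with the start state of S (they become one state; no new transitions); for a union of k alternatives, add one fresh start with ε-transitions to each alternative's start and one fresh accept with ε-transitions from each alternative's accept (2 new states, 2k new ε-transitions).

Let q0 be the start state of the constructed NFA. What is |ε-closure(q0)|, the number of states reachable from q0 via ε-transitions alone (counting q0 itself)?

4

Let C(F) = |ε-closure(F.start)| within fragment F, and note whether F accepts ε. Symbol fragments have C = 1 and do not accept ε. Then:
  rrpp → same as the first factor's closure: |closure| = 1
  r|q|rrpp → new start ε-reaches every alternative's start; none of them accept ε, so the new accept is not reached: |closure| = 1 + 1 + 1 + 1 = 4
  (r|q|rrpp)r → |closure| equals the left operand's closure size = 4 (its accept is not ε-reachable, so the closure stops there)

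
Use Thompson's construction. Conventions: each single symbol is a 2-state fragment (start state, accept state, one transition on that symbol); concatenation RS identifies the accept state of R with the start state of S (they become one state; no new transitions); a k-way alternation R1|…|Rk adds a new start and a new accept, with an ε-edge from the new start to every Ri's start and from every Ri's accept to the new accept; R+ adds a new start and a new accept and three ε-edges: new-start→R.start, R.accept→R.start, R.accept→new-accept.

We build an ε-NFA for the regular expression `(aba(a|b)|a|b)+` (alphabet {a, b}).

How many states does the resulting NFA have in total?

17

By structural recursion:
Each of the 7 symbol leaves contributes a 2-state fragment.
  a|b — 6 states
  aba(a|b) — 9 states
  aba(a|b)|a|b — 15 states
  (aba(a|b)|a|b)+ — 17 states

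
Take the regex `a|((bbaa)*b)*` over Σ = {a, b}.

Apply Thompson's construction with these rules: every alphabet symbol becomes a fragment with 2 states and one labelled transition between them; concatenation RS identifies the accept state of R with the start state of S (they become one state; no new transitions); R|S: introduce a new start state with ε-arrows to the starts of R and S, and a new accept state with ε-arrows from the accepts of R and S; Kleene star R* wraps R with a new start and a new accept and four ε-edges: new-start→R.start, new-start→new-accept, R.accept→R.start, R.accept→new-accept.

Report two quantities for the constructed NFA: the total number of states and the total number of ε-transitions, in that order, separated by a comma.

14, 12

Bottom-up over the parse tree:
Each of the 6 symbol leaves contributes 2 states and 0 ε-transitions.
  bbaa : 5 states, 0 ε-transitions
  (bbaa)* : 7 states, 4 ε-transitions
  (bbaa)*b : 8 states, 4 ε-transitions
  ((bbaa)*b)* : 10 states, 8 ε-transitions
  a|((bbaa)*b)* : 14 states, 12 ε-transitions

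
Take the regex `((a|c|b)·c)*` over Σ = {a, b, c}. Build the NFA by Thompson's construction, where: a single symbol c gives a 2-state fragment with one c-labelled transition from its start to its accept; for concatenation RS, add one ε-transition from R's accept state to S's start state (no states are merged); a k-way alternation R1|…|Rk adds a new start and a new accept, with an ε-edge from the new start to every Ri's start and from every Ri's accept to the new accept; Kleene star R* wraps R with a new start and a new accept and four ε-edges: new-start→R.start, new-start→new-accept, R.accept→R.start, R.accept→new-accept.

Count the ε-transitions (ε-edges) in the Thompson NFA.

11

Per subexpression:
Each of the 4 symbol leaves contributes 0 ε-transitions.
  a|c|b : 6 ε-transitions
  (a|c|b)·c : 7 ε-transitions
  ((a|c|b)·c)* : 11 ε-transitions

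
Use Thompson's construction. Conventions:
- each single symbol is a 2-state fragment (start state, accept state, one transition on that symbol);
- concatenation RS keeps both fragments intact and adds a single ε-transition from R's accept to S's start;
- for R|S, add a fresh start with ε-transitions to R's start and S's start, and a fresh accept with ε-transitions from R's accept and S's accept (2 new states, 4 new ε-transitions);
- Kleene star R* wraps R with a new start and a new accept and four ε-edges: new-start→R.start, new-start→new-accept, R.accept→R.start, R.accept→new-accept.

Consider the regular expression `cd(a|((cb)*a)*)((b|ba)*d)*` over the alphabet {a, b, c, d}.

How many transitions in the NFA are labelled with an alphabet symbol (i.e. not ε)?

10

Building bottom-up:
Each of the 10 symbol leaves contributes exactly 1 symbol transition.
  cb = 2 symbol transitions
  (cb)* = 2 symbol transitions
  (cb)*a = 3 symbol transitions
  ((cb)*a)* = 3 symbol transitions
  a|((cb)*a)* = 4 symbol transitions
  ba = 2 symbol transitions
  b|ba = 3 symbol transitions
  (b|ba)* = 3 symbol transitions
  (b|ba)*d = 4 symbol transitions
  ((b|ba)*d)* = 4 symbol transitions
  cd(a|((cb)*a)*)((b|ba)*d)* = 10 symbol transitions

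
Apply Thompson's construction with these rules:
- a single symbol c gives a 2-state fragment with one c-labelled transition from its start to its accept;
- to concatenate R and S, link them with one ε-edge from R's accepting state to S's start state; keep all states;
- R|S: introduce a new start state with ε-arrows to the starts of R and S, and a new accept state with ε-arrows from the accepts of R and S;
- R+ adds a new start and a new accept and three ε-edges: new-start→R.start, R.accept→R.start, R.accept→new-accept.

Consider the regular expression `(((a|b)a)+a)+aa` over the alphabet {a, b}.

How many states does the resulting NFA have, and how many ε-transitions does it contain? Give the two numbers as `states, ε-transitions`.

Per subexpression:
Each of the 6 symbol leaves contributes 2 states and 0 ε-transitions.
  a|b — 6 states, 4 ε-transitions
  (a|b)a — 8 states, 5 ε-transitions
  ((a|b)a)+ — 10 states, 8 ε-transitions
  ((a|b)a)+a — 12 states, 9 ε-transitions
  (((a|b)a)+a)+ — 14 states, 12 ε-transitions
  (((a|b)a)+a)+aa — 18 states, 14 ε-transitions

18, 14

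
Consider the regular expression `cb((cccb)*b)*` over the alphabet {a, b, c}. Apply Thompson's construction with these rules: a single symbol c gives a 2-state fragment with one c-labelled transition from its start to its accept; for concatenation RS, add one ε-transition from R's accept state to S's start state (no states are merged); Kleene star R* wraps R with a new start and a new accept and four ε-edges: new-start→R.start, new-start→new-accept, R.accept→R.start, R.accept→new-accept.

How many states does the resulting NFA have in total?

18

Building bottom-up:
Each of the 7 symbol leaves contributes a 2-state fragment.
  cccb : 8 states
  (cccb)* : 10 states
  (cccb)*b : 12 states
  ((cccb)*b)* : 14 states
  cb((cccb)*b)* : 18 states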